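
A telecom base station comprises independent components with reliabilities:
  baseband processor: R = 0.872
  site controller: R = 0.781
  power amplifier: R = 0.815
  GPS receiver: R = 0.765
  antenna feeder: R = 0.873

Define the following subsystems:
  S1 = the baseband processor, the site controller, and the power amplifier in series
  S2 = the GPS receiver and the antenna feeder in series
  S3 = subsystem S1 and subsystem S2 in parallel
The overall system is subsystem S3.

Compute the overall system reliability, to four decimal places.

0.8522

Series (baseband processor, site controller, and power amplifier): 0.872000 × 0.781000 × 0.815000 = 0.555041
Series (GPS receiver and antenna feeder): 0.765000 × 0.873000 = 0.667845
Parallel ([0.555041] and [0.667845]): 1 − (1 − 0.555041)(1 − 0.667845) = 0.8522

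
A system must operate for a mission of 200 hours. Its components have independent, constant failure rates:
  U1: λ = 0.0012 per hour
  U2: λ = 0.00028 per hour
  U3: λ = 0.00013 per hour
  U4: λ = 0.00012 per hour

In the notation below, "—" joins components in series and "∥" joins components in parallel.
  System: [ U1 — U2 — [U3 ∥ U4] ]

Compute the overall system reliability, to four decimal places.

0.7433

R(U1) = exp(−0.0012 × 200) = 0.786628
R(U2) = exp(−0.00028 × 200) = 0.945539
R(U3) = exp(−0.00013 × 200) = 0.974335
R(U4) = exp(−0.00012 × 200) = 0.976286
Parallel (U3 and U4): 1 − (1 − 0.974335)(1 − 0.976286) = 0.999391
Series (U1, U2, and [0.999391]): 0.786628 × 0.945539 × 0.999391 = 0.7433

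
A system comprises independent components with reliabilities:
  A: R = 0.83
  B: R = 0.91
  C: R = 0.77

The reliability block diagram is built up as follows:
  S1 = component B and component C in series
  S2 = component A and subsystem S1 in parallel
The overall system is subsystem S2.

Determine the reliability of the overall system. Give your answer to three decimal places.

0.949

Series (B and C): 0.91000 × 0.77000 = 0.70070
Parallel (A and [0.70070]): 1 − (1 − 0.83000)(1 − 0.70070) = 0.949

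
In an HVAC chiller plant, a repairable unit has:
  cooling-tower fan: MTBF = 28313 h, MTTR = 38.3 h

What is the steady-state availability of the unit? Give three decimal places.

A(cooling-tower fan) = MTBF/(MTBF+MTTR) = 28313/(28313+38.3) = 0.999

0.999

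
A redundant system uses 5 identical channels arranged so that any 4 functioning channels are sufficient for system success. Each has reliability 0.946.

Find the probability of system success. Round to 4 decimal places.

0.9739

R = Σ_{i=4}^{5} C(5,i) p^i (1−p)^{5−i} with p = 0.946
C(5,4)·0.946^4·0.054^1 = 0.216236
C(5,5)·0.946^5·0.054^0 = 0.757627
Sum = 0.9739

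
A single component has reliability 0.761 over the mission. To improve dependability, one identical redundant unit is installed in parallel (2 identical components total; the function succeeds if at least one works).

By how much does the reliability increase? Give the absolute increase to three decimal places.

0.182

R_before = 0.761
R_after = 1 − (1 − 0.761)^2 = 0.943
ΔR = 0.943 − 0.761 = 0.182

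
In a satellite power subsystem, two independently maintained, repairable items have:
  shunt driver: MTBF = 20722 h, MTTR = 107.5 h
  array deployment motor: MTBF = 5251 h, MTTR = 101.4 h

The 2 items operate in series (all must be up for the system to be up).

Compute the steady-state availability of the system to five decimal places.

A(shunt driver) = MTBF/(MTBF+MTTR) = 20722/(20722+107.5) = 0.994839
A(array deployment motor) = MTBF/(MTBF+MTTR) = 5251/(5251+101.4) = 0.981055
Series availability: 0.994839 × 0.981055 = 0.97599

0.97599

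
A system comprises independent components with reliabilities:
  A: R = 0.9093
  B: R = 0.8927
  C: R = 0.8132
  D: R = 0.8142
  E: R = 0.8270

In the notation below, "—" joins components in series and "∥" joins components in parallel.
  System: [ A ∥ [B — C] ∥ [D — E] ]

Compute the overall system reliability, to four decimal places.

0.9919

Series (B and C): 0.892700 × 0.813200 = 0.725944
Series (D and E): 0.814200 × 0.827000 = 0.673343
Parallel (A, [0.725944], and [0.673343]): 1 − (1 − 0.909300)(1 − 0.725944)(1 − 0.673343) = 0.9919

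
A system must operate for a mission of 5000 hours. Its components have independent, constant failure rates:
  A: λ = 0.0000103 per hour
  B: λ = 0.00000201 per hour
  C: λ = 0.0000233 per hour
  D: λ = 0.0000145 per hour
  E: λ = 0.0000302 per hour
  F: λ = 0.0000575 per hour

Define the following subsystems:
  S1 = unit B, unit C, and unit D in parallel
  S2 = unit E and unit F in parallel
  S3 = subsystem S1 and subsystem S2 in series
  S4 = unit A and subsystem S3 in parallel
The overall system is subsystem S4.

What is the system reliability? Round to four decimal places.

0.9982

R(A) = exp(−0.0000103 × 5000) = 0.949804
R(B) = exp(−0.00000201 × 5000) = 0.990000
R(C) = exp(−0.0000233 × 5000) = 0.890030
R(D) = exp(−0.0000145 × 5000) = 0.930066
R(E) = exp(−0.0000302 × 5000) = 0.859848
R(F) = exp(−0.0000575 × 5000) = 0.750137
Parallel (B, C, and D): 1 − (1 − 0.990000)(1 − 0.890030)(1 − 0.930066) = 0.999923
Parallel (E and F): 1 − (1 − 0.859848)(1 − 0.750137) = 0.964981
Series ([0.999923] and [0.964981]): 0.999923 × 0.964981 = 0.964907
Parallel (A and [0.964907]): 1 − (1 − 0.949804)(1 − 0.964907) = 0.9982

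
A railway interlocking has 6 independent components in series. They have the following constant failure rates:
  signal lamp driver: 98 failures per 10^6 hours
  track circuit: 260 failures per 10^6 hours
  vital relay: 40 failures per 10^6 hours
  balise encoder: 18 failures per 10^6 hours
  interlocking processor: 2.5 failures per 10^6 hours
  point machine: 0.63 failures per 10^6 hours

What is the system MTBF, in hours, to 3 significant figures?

2390

Series of exponential components: λ_sys = Σ λ_i
λ_sys = 0.000098 + 0.00026 + 0.000040 + 0.000018 + 0.0000025 + 0.00000063 = 4.1913e-04 /h
MTBF = 1 / λ_sys = 2390 h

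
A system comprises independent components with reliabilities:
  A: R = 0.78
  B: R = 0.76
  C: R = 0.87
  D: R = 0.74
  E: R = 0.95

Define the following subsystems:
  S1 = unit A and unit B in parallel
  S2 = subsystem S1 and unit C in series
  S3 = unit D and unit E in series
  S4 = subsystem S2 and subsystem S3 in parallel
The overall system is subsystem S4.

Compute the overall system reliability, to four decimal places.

0.9477

Parallel (A and B): 1 − (1 − 0.780000)(1 − 0.760000) = 0.947200
Series ([0.947200] and C): 0.947200 × 0.870000 = 0.824064
Series (D and E): 0.740000 × 0.950000 = 0.703000
Parallel ([0.824064] and [0.703000]): 1 − (1 − 0.824064)(1 − 0.703000) = 0.9477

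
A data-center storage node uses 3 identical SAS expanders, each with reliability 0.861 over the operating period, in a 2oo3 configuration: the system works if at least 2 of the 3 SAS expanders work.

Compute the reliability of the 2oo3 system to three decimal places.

0.947

R = Σ_{i=2}^{3} C(3,i) p^i (1−p)^{3−i} with p = 0.861
C(3,2)·0.861^2·0.139^1 = 0.30913
C(3,3)·0.861^3·0.139^0 = 0.63828
Sum = 0.947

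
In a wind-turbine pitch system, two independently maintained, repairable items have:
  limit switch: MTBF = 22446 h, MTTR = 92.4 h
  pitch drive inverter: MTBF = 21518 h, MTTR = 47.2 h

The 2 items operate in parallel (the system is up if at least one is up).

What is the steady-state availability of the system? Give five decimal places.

0.99999

A(limit switch) = MTBF/(MTBF+MTTR) = 22446/(22446+92.4) = 0.995900
A(pitch drive inverter) = MTBF/(MTBF+MTTR) = 21518/(21518+47.2) = 0.997811
Parallel availability: 1 − (1 − 0.995900)(1 − 0.997811) = 0.99999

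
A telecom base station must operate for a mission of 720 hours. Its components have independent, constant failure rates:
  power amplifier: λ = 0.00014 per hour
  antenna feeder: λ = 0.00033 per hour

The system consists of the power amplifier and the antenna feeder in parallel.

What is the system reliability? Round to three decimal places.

R(power amplifier) = exp(−0.00014 × 720) = 0.90411
R(antenna feeder) = exp(−0.00033 × 720) = 0.78852
Parallel (power amplifier and antenna feeder): 1 − (1 − 0.90411)(1 − 0.78852) = 0.980

0.980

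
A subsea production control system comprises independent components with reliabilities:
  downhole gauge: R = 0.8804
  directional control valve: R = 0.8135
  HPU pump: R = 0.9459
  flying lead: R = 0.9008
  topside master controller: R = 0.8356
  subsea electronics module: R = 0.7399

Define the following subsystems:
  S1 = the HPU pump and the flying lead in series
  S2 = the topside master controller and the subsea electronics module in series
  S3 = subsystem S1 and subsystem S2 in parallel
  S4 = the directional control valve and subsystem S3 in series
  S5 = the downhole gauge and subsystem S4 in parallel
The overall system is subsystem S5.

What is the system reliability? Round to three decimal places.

0.972

Series (HPU pump and flying lead): 0.94590 × 0.90080 = 0.85207
Series (topside master controller and subsea electronics module): 0.83560 × 0.73990 = 0.61826
Parallel ([0.85207] and [0.61826]): 1 − (1 − 0.85207)(1 − 0.61826) = 0.94353
Series (directional control valve and [0.94353]): 0.81350 × 0.94353 = 0.76756
Parallel (downhole gauge and [0.76756]): 1 − (1 − 0.88040)(1 − 0.76756) = 0.972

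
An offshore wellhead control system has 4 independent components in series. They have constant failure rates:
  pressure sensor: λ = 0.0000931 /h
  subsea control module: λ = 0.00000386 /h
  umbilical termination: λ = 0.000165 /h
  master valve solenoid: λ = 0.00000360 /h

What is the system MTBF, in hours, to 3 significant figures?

Series of exponential components: λ_sys = Σ λ_i
λ_sys = 0.0000931 + 0.00000386 + 0.000165 + 0.00000360 = 2.6556e-04 /h
MTBF = 1 / λ_sys = 3770 h

3770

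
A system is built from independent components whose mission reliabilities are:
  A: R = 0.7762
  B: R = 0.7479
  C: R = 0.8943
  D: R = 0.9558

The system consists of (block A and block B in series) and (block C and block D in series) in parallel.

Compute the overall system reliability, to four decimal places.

0.9391

Series (A and B): 0.776200 × 0.747900 = 0.580520
Series (C and D): 0.894300 × 0.955800 = 0.854772
Parallel ([0.580520] and [0.854772]): 1 − (1 − 0.580520)(1 − 0.854772) = 0.9391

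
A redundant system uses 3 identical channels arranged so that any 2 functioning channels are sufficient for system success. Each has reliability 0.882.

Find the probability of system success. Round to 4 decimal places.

0.9615

R = Σ_{i=2}^{3} C(3,i) p^i (1−p)^{3−i} with p = 0.882
C(3,2)·0.882^2·0.118^1 = 0.275385
C(3,3)·0.882^3·0.118^0 = 0.686129
Sum = 0.9615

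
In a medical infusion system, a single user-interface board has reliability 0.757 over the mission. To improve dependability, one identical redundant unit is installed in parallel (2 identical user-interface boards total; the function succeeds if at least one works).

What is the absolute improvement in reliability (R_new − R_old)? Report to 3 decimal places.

R_before = 0.757
R_after = 1 − (1 − 0.757)^2 = 0.941
ΔR = 0.941 − 0.757 = 0.184

0.184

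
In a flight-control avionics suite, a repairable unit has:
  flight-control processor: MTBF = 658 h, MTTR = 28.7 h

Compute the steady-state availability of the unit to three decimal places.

A(flight-control processor) = MTBF/(MTBF+MTTR) = 658/(658+28.7) = 0.958

0.958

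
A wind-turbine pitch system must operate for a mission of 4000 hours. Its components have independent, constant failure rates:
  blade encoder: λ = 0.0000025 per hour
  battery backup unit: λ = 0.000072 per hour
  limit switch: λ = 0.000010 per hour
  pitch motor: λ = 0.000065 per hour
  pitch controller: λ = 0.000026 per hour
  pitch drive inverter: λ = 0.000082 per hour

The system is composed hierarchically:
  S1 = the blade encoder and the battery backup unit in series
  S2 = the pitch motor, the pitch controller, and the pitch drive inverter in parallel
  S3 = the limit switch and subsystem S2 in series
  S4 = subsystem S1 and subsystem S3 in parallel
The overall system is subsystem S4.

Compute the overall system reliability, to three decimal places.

R(blade encoder) = exp(−0.0000025 × 4000) = 0.99005
R(battery backup unit) = exp(−0.000072 × 4000) = 0.74976
R(limit switch) = exp(−0.000010 × 4000) = 0.96079
R(pitch motor) = exp(−0.000065 × 4000) = 0.77105
R(pitch controller) = exp(−0.000026 × 4000) = 0.90123
R(pitch drive inverter) = exp(−0.000082 × 4000) = 0.72036
Series (blade encoder and battery backup unit): 0.99005 × 0.74976 = 0.74230
Parallel (pitch motor, pitch controller, and pitch drive inverter): 1 − (1 − 0.77105)(1 − 0.90123)(1 − 0.72036) = 0.99368
Series (limit switch and [0.99368]): 0.96079 × 0.99368 = 0.95472
Parallel ([0.74230] and [0.95472]): 1 − (1 − 0.74230)(1 − 0.95472) = 0.988

0.988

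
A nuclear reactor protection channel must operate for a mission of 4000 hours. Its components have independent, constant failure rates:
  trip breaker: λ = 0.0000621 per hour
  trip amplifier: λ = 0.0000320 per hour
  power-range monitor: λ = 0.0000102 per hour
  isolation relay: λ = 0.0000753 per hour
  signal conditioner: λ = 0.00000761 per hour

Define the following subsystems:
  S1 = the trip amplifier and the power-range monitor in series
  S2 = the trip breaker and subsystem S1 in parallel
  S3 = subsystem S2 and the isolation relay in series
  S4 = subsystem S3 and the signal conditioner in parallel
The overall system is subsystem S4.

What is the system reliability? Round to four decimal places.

R(trip breaker) = exp(−0.0000621 × 4000) = 0.780048
R(trip amplifier) = exp(−0.0000320 × 4000) = 0.879853
R(power-range monitor) = exp(−0.0000102 × 4000) = 0.960021
R(isolation relay) = exp(−0.0000753 × 4000) = 0.739930
R(signal conditioner) = exp(−0.00000761 × 4000) = 0.970019
Series (trip amplifier and power-range monitor): 0.879853 × 0.960021 = 0.844677
Parallel (trip breaker and [0.844677]): 1 − (1 − 0.780048)(1 − 0.844677) = 0.965836
Series ([0.965836] and isolation relay): 0.965836 × 0.739930 = 0.714651
Parallel ([0.714651] and signal conditioner): 1 − (1 − 0.714651)(1 − 0.970019) = 0.9914

0.9914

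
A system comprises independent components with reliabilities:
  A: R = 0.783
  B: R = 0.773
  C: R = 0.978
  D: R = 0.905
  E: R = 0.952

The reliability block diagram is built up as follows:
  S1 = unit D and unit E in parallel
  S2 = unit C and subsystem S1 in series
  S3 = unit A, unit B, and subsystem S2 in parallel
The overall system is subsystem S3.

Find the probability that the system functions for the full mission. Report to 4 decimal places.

0.9987

Parallel (D and E): 1 − (1 − 0.905000)(1 − 0.952000) = 0.995440
Series (C and [0.995440]): 0.978000 × 0.995440 = 0.973540
Parallel (A, B, and [0.973540]): 1 − (1 − 0.783000)(1 − 0.773000)(1 − 0.973540) = 0.9987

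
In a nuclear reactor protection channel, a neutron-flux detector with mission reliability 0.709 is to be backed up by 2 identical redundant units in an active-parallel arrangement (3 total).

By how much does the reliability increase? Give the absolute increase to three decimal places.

0.266

R_before = 0.709
R_after = 1 − (1 − 0.709)^3 = 0.975
ΔR = 0.975 − 0.709 = 0.266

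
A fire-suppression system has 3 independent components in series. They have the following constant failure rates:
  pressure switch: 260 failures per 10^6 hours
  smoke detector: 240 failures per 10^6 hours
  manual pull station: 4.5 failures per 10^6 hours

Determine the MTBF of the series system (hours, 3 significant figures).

1980

Series of exponential components: λ_sys = Σ λ_i
λ_sys = 0.00026 + 0.00024 + 0.0000045 = 5.0450e-04 /h
MTBF = 1 / λ_sys = 1980 h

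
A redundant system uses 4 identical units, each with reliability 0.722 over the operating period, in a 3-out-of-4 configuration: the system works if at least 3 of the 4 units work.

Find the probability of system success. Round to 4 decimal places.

R = Σ_{i=3}^{4} C(4,i) p^i (1−p)^{4−i} with p = 0.722
C(4,3)·0.722^3·0.278^1 = 0.418520
C(4,4)·0.722^4·0.278^0 = 0.271737
Sum = 0.6903

0.6903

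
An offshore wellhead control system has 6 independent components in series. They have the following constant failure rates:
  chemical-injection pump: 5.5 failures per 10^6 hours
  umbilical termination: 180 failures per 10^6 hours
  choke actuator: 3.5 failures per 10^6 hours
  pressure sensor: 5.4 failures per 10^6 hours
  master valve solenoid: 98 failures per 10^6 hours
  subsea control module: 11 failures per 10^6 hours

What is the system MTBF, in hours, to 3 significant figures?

Series of exponential components: λ_sys = Σ λ_i
λ_sys = 0.0000055 + 0.00018 + 0.0000035 + 0.0000054 + 0.000098 + 0.000011 = 3.0340e-04 /h
MTBF = 1 / λ_sys = 3300 h

3300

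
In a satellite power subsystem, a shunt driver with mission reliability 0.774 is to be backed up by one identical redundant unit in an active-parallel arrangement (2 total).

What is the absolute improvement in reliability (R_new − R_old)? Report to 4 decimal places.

R_before = 0.774
R_after = 1 − (1 − 0.774)^2 = 0.9489
ΔR = 0.9489 − 0.774 = 0.1749

0.1749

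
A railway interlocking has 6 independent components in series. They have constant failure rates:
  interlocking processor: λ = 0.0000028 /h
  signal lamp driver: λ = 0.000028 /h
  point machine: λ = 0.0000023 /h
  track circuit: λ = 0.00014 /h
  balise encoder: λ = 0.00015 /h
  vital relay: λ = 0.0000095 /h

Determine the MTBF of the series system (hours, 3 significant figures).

Series of exponential components: λ_sys = Σ λ_i
λ_sys = 0.0000028 + 0.000028 + 0.0000023 + 0.00014 + 0.00015 + 0.0000095 = 3.3260e-04 /h
MTBF = 1 / λ_sys = 3010 h

3010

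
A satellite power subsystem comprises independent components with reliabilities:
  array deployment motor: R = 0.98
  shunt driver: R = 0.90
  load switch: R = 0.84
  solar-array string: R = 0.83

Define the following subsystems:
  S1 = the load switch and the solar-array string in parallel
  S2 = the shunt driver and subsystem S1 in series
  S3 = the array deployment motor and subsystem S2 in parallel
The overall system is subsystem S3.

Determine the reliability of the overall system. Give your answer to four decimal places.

0.9975

Parallel (load switch and solar-array string): 1 − (1 − 0.840000)(1 − 0.830000) = 0.972800
Series (shunt driver and [0.972800]): 0.900000 × 0.972800 = 0.875520
Parallel (array deployment motor and [0.875520]): 1 − (1 − 0.980000)(1 − 0.875520) = 0.9975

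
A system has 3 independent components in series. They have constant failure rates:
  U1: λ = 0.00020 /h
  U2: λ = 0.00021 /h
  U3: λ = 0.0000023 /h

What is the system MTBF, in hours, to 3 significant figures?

Series of exponential components: λ_sys = Σ λ_i
λ_sys = 0.00020 + 0.00021 + 0.0000023 = 4.1230e-04 /h
MTBF = 1 / λ_sys = 2430 h

2430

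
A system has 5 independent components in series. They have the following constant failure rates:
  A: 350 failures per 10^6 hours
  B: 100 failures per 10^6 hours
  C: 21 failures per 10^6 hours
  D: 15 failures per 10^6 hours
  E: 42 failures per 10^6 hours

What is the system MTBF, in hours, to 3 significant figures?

Series of exponential components: λ_sys = Σ λ_i
λ_sys = 0.00035 + 0.00010 + 0.000021 + 0.000015 + 0.000042 = 5.2800e-04 /h
MTBF = 1 / λ_sys = 1890 h

1890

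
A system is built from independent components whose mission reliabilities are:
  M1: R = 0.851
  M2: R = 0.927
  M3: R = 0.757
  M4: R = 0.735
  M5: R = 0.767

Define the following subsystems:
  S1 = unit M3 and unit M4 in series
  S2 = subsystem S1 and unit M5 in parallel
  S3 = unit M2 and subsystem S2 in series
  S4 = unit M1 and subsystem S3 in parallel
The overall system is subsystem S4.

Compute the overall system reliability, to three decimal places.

0.975

Series (M3 and M4): 0.75700 × 0.73500 = 0.55640
Parallel ([0.55640] and M5): 1 − (1 − 0.55640)(1 − 0.76700) = 0.89664
Series (M2 and [0.89664]): 0.92700 × 0.89664 = 0.83119
Parallel (M1 and [0.83119]): 1 − (1 − 0.85100)(1 − 0.83119) = 0.975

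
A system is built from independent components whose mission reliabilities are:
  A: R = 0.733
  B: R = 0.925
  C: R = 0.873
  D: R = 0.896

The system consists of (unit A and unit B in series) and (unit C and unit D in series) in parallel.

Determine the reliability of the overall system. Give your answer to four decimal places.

Series (A and B): 0.733000 × 0.925000 = 0.678025
Series (C and D): 0.873000 × 0.896000 = 0.782208
Parallel ([0.678025] and [0.782208]): 1 − (1 − 0.678025)(1 − 0.782208) = 0.9299

0.9299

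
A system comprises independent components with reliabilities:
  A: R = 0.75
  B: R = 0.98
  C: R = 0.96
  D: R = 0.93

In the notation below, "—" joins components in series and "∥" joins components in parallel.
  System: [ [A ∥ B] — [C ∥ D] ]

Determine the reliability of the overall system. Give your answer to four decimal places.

0.9922

Parallel (A and B): 1 − (1 − 0.750000)(1 − 0.980000) = 0.995000
Parallel (C and D): 1 − (1 − 0.960000)(1 − 0.930000) = 0.997200
Series ([0.995000] and [0.997200]): 0.995000 × 0.997200 = 0.9922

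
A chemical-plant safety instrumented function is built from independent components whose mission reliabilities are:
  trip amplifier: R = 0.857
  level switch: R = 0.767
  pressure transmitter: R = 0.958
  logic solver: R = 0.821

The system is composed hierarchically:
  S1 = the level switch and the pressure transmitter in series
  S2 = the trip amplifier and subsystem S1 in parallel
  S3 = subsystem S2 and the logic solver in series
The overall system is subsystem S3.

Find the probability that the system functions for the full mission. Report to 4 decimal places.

0.7899

Series (level switch and pressure transmitter): 0.767000 × 0.958000 = 0.734786
Parallel (trip amplifier and [0.734786]): 1 − (1 − 0.857000)(1 − 0.734786) = 0.962074
Series ([0.962074] and logic solver): 0.962074 × 0.821000 = 0.7899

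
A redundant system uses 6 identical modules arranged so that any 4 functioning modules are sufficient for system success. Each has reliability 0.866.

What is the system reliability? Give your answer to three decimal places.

0.965

R = Σ_{i=4}^{6} C(6,i) p^i (1−p)^{6−i} with p = 0.866
C(6,4)·0.866^4·0.134^2 = 0.15149
C(6,5)·0.866^5·0.134^1 = 0.39160
C(6,6)·0.866^6·0.134^0 = 0.42180
Sum = 0.965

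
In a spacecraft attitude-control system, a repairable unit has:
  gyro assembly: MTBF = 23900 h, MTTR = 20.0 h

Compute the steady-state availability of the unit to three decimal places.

A(gyro assembly) = MTBF/(MTBF+MTTR) = 23900/(23900+20.0) = 0.999

0.999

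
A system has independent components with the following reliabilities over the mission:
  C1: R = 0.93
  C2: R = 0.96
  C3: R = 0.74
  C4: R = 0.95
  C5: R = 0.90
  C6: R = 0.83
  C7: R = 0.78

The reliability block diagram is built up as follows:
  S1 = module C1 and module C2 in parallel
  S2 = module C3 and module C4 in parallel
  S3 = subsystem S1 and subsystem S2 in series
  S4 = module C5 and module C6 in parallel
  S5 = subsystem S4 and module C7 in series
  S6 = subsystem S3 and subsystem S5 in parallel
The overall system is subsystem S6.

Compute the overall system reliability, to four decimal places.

Parallel (C1 and C2): 1 − (1 − 0.930000)(1 − 0.960000) = 0.997200
Parallel (C3 and C4): 1 − (1 − 0.740000)(1 − 0.950000) = 0.987000
Series ([0.997200] and [0.987000]): 0.997200 × 0.987000 = 0.984236
Parallel (C5 and C6): 1 − (1 − 0.900000)(1 − 0.830000) = 0.983000
Series ([0.983000] and C7): 0.983000 × 0.780000 = 0.766740
Parallel ([0.984236] and [0.766740]): 1 − (1 − 0.984236)(1 − 0.766740) = 0.9963

0.9963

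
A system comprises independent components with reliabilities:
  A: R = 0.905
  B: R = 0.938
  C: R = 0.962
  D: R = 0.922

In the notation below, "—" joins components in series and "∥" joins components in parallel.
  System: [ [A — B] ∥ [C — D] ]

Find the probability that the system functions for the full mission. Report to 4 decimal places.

0.9829

Series (A and B): 0.905000 × 0.938000 = 0.848890
Series (C and D): 0.962000 × 0.922000 = 0.886964
Parallel ([0.848890] and [0.886964]): 1 − (1 − 0.848890)(1 − 0.886964) = 0.9829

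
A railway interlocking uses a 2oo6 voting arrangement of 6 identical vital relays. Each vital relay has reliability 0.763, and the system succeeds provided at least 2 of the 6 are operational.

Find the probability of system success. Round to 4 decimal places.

R = Σ_{i=2}^{6} C(6,i) p^i (1−p)^{6−i} with p = 0.763
C(6,2)·0.763^2·0.237^4 = 0.027551
C(6,3)·0.763^3·0.237^3 = 0.118263
C(6,4)·0.763^4·0.237^2 = 0.285553
C(6,5)·0.763^5·0.237^1 = 0.367724
C(6,6)·0.763^6·0.237^0 = 0.197309
Sum = 0.9964

0.9964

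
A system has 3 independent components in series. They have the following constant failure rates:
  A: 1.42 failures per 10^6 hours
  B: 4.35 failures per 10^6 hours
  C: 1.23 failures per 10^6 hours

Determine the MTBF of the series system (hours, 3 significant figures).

Series of exponential components: λ_sys = Σ λ_i
λ_sys = 0.00000142 + 0.00000435 + 0.00000123 = 7.0000e-06 /h
MTBF = 1 / λ_sys = 143000 h

143000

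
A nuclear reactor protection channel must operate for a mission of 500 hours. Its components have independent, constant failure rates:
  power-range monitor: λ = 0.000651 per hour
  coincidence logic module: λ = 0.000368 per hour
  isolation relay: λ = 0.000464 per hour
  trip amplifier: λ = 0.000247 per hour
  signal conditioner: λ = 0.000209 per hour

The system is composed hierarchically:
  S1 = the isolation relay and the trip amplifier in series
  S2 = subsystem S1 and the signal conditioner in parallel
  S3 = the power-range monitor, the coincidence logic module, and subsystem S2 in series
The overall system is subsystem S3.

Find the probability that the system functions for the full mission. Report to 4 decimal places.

R(power-range monitor) = exp(−0.000651 × 500) = 0.722166
R(coincidence logic module) = exp(−0.000368 × 500) = 0.831936
R(isolation relay) = exp(−0.000464 × 500) = 0.792946
R(trip amplifier) = exp(−0.000247 × 500) = 0.883822
R(signal conditioner) = exp(−0.000209 × 500) = 0.900775
Series (isolation relay and trip amplifier): 0.792946 × 0.883822 = 0.700823
Parallel ([0.700823] and signal conditioner): 1 − (1 − 0.700823)(1 − 0.900775) = 0.970314
Series (power-range monitor, coincidence logic module, and [0.970314]): 0.722166 × 0.831936 × 0.970314 = 0.5830

0.5830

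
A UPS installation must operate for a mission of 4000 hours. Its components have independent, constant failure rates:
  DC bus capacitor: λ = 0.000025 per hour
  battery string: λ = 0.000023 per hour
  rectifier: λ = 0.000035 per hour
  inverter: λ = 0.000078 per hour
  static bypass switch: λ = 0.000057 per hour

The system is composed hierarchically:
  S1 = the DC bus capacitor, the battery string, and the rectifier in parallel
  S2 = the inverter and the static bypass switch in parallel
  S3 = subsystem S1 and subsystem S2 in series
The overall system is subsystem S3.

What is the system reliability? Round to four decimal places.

R(DC bus capacitor) = exp(−0.000025 × 4000) = 0.904837
R(battery string) = exp(−0.000023 × 4000) = 0.912105
R(rectifier) = exp(−0.000035 × 4000) = 0.869358
R(inverter) = exp(−0.000078 × 4000) = 0.731982
R(static bypass switch) = exp(−0.000057 × 4000) = 0.796124
Parallel (DC bus capacitor, battery string, and rectifier): 1 − (1 − 0.904837)(1 − 0.912105)(1 − 0.869358) = 0.998907
Parallel (inverter and static bypass switch): 1 − (1 − 0.731982)(1 − 0.796124) = 0.945358
Series ([0.998907] and [0.945358]): 0.998907 × 0.945358 = 0.9443

0.9443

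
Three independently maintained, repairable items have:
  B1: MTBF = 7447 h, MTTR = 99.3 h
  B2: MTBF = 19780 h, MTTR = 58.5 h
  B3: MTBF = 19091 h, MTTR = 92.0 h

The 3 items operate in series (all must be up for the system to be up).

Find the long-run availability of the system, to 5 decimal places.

0.97921

A(B1) = MTBF/(MTBF+MTTR) = 7447/(7447+99.3) = 0.986841
A(B2) = MTBF/(MTBF+MTTR) = 19780/(19780+58.5) = 0.997051
A(B3) = MTBF/(MTBF+MTTR) = 19091/(19091+92.0) = 0.995204
Series availability: 0.986841 × 0.997051 × 0.995204 = 0.97921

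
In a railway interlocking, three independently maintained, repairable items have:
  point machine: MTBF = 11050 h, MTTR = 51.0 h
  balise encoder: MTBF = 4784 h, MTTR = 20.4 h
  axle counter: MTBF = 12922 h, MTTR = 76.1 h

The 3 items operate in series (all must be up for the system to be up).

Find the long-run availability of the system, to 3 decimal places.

A(point machine) = MTBF/(MTBF+MTTR) = 11050/(11050+51.0) = 0.995406
A(balise encoder) = MTBF/(MTBF+MTTR) = 4784/(4784+20.4) = 0.995754
A(axle counter) = MTBF/(MTBF+MTTR) = 12922/(12922+76.1) = 0.994145
Series availability: 0.995406 × 0.995754 × 0.994145 = 0.985

0.985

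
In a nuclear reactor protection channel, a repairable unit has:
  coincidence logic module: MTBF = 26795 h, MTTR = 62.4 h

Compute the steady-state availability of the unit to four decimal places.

0.9977

A(coincidence logic module) = MTBF/(MTBF+MTTR) = 26795/(26795+62.4) = 0.9977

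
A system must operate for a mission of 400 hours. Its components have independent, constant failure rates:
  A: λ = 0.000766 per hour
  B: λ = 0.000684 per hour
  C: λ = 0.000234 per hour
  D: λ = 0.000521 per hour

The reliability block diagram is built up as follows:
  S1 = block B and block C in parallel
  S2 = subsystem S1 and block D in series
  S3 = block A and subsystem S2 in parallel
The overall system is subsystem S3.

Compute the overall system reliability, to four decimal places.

0.9458

R(A) = exp(−0.000766 × 400) = 0.736092
R(B) = exp(−0.000684 × 400) = 0.760636
R(C) = exp(−0.000234 × 400) = 0.910647
R(D) = exp(−0.000521 × 400) = 0.811882
Parallel (B and C): 1 − (1 − 0.760636)(1 − 0.910647) = 0.978612
Series ([0.978612] and D): 0.978612 × 0.811882 = 0.794517
Parallel (A and [0.794517]): 1 − (1 − 0.736092)(1 − 0.794517) = 0.9458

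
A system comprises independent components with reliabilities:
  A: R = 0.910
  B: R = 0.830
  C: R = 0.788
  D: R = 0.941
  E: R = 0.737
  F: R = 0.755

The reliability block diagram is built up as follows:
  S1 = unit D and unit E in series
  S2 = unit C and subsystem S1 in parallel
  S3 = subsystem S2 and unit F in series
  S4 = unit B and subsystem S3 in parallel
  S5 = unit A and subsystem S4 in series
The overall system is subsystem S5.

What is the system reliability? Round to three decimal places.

Series (D and E): 0.94100 × 0.73700 = 0.69352
Parallel (C and [0.69352]): 1 − (1 − 0.78800)(1 − 0.69352) = 0.93503
Series ([0.93503] and F): 0.93503 × 0.75500 = 0.70595
Parallel (B and [0.70595]): 1 − (1 − 0.83000)(1 − 0.70595) = 0.95001
Series (A and [0.95001]): 0.91000 × 0.95001 = 0.865

0.865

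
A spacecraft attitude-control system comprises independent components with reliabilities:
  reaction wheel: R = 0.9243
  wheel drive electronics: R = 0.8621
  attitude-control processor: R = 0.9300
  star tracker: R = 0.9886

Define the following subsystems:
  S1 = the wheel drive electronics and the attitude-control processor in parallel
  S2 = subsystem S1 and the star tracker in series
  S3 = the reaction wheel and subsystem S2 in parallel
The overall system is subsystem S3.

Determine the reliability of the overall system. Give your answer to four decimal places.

0.9984

Parallel (wheel drive electronics and attitude-control processor): 1 − (1 − 0.862100)(1 − 0.930000) = 0.990347
Series ([0.990347] and star tracker): 0.990347 × 0.988600 = 0.979057
Parallel (reaction wheel and [0.979057]): 1 − (1 − 0.924300)(1 − 0.979057) = 0.9984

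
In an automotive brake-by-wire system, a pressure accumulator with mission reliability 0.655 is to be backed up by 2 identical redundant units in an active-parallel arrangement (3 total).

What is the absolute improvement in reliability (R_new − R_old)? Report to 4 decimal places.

R_before = 0.655
R_after = 1 − (1 − 0.655)^3 = 0.9589
ΔR = 0.9589 − 0.655 = 0.3039

0.3039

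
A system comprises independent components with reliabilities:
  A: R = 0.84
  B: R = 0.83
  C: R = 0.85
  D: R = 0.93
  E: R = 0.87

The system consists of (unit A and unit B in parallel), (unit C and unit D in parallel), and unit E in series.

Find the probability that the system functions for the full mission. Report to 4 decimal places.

Parallel (A and B): 1 − (1 − 0.840000)(1 − 0.830000) = 0.972800
Parallel (C and D): 1 − (1 − 0.850000)(1 − 0.930000) = 0.989500
Series ([0.972800], [0.989500], and E): 0.972800 × 0.989500 × 0.870000 = 0.8374

0.8374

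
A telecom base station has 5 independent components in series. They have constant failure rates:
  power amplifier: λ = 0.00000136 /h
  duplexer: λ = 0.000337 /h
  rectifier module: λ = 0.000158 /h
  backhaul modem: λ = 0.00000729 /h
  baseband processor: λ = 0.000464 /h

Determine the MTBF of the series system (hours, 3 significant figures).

Series of exponential components: λ_sys = Σ λ_i
λ_sys = 0.00000136 + 0.000337 + 0.000158 + 0.00000729 + 0.000464 = 9.6765e-04 /h
MTBF = 1 / λ_sys = 1030 h

1030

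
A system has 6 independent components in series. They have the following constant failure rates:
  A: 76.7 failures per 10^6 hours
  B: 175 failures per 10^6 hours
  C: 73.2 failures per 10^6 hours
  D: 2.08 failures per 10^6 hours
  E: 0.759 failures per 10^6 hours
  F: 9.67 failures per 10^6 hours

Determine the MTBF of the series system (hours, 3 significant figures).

2960

Series of exponential components: λ_sys = Σ λ_i
λ_sys = 0.0000767 + 0.000175 + 0.0000732 + 0.00000208 + 0.000000759 + 0.00000967 = 3.3741e-04 /h
MTBF = 1 / λ_sys = 2960 h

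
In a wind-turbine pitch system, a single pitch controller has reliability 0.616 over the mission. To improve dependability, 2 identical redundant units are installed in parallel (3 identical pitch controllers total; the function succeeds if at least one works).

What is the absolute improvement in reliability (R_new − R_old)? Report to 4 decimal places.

R_before = 0.616
R_after = 1 − (1 − 0.616)^3 = 0.9434
ΔR = 0.9434 − 0.616 = 0.3274

0.3274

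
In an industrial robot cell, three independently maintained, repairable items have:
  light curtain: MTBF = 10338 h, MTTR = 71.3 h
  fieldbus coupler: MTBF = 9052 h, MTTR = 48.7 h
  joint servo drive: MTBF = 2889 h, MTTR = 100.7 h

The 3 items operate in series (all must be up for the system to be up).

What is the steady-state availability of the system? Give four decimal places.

0.9546

A(light curtain) = MTBF/(MTBF+MTTR) = 10338/(10338+71.3) = 0.993150
A(fieldbus coupler) = MTBF/(MTBF+MTTR) = 9052/(9052+48.7) = 0.994649
A(joint servo drive) = MTBF/(MTBF+MTTR) = 2889/(2889+100.7) = 0.966318
Series availability: 0.993150 × 0.994649 × 0.966318 = 0.9546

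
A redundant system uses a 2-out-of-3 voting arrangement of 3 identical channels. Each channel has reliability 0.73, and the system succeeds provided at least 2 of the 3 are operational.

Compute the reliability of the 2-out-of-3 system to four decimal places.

0.8207

R = Σ_{i=2}^{3} C(3,i) p^i (1−p)^{3−i} with p = 0.73
C(3,2)·0.73^2·0.27^1 = 0.431649
C(3,3)·0.73^3·0.27^0 = 0.389017
Sum = 0.8207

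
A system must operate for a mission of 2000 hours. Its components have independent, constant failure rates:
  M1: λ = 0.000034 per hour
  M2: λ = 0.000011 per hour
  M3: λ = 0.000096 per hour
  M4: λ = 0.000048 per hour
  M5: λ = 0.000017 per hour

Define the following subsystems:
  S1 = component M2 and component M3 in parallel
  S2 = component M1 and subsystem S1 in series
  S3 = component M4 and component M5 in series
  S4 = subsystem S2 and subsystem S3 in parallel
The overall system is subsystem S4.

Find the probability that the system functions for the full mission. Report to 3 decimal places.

R(M1) = exp(−0.000034 × 2000) = 0.93426
R(M2) = exp(−0.000011 × 2000) = 0.97824
R(M3) = exp(−0.000096 × 2000) = 0.82531
R(M4) = exp(−0.000048 × 2000) = 0.90846
R(M5) = exp(−0.000017 × 2000) = 0.96657
Parallel (M2 and M3): 1 − (1 − 0.97824)(1 − 0.82531) = 0.99620
Series (M1 and [0.99620]): 0.93426 × 0.99620 = 0.93071
Series (M4 and M5): 0.90846 × 0.96657 = 0.87809
Parallel ([0.93071] and [0.87809]): 1 − (1 − 0.93071)(1 − 0.87809) = 0.992

0.992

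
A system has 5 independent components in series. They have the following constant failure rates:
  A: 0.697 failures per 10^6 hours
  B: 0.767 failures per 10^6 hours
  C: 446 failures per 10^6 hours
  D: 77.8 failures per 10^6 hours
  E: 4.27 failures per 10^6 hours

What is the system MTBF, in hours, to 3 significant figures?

Series of exponential components: λ_sys = Σ λ_i
λ_sys = 0.000000697 + 0.000000767 + 0.000446 + 0.0000778 + 0.00000427 = 5.2953e-04 /h
MTBF = 1 / λ_sys = 1890 h

1890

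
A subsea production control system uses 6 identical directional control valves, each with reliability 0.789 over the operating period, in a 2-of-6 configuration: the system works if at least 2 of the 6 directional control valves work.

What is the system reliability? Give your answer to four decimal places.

R = Σ_{i=2}^{6} C(6,i) p^i (1−p)^{6−i} with p = 0.789
C(6,2)·0.789^2·0.211^4 = 0.018509
C(6,3)·0.789^3·0.211^3 = 0.092280
C(6,4)·0.789^4·0.211^2 = 0.258800
C(6,5)·0.789^5·0.211^1 = 0.387096
C(6,6)·0.789^6·0.211^0 = 0.241247
Sum = 0.9979

0.9979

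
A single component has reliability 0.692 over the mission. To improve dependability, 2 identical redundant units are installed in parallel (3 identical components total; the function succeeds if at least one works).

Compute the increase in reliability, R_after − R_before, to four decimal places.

R_before = 0.692
R_after = 1 − (1 − 0.692)^3 = 0.9708
ΔR = 0.9708 − 0.692 = 0.2788

0.2788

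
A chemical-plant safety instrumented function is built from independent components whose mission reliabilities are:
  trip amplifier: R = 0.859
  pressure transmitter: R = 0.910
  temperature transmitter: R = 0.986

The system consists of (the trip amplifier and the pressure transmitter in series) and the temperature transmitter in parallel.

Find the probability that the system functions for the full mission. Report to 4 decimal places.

0.9969

Series (trip amplifier and pressure transmitter): 0.859000 × 0.910000 = 0.781690
Parallel ([0.781690] and temperature transmitter): 1 − (1 − 0.781690)(1 − 0.986000) = 0.9969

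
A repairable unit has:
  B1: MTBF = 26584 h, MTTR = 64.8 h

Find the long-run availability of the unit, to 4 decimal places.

0.9976

A(B1) = MTBF/(MTBF+MTTR) = 26584/(26584+64.8) = 0.9976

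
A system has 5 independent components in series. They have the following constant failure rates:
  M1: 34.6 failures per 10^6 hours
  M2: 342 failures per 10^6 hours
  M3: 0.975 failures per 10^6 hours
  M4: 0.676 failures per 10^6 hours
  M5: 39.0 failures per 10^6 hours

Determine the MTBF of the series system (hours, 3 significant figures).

Series of exponential components: λ_sys = Σ λ_i
λ_sys = 0.0000346 + 0.000342 + 0.000000975 + 0.000000676 + 0.0000390 = 4.1725e-04 /h
MTBF = 1 / λ_sys = 2400 h

2400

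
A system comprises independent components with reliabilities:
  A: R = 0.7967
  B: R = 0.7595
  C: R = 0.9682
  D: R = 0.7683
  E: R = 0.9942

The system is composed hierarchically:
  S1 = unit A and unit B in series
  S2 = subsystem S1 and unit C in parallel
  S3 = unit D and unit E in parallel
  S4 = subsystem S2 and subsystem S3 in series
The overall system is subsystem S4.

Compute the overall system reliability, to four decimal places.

Series (A and B): 0.796700 × 0.759500 = 0.605094
Parallel ([0.605094] and C): 1 − (1 − 0.605094)(1 − 0.968200) = 0.987442
Parallel (D and E): 1 − (1 − 0.768300)(1 − 0.994200) = 0.998656
Series ([0.987442] and [0.998656]): 0.987442 × 0.998656 = 0.9861

0.9861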